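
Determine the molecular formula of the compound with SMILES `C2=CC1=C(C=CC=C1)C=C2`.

Heavy atoms from the SMILES: 10 C.
Implicit hydrogens by atom environment:
  8 × C (aromatic): 1 H each → 8
  2 × C (aromatic): no H
  Total hydrogens = 8.
Molecular formula: C10H8

C10H8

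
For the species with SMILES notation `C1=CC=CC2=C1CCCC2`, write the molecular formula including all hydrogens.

Heavy atoms from the SMILES: 10 C.
Implicit hydrogens by atom environment:
  4 × C: 2 H each → 8
  4 × C (aromatic): 1 H each → 4
  2 × C (aromatic): no H
  Total hydrogens = 12.
Molecular formula: C10H12

C10H12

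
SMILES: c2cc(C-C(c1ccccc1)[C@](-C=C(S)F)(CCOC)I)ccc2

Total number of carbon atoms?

20

The symbol for carbon appears 20 times in the SMILES. Lowercase c denotes aromatic carbon and counts toward C.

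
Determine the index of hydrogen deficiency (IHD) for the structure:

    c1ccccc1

4

Molecular formula from the SMILES: C6H6.
DoU = (2C + 2 + N − H − X)/2 = (2·6 + 2 + 0 − 6 − 0)/2 = 8/2 = 4.
(Structurally: 1 ring(s) + 3 π bond(s) = 4.)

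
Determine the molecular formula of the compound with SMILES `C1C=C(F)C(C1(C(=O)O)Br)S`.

Heavy atoms from the SMILES: 1 Br, 6 C, 1 F, 2 O, 1 S.
Implicit hydrogens by atom environment:
  3 × C: no H
  2 × C: 1 H each → 2
  1 × Br: no H
  1 × C: 2 H
  1 × F: no H
  1 × O: 1 H
  1 × O: no H
  1 × S: 1 H
  Total hydrogens = 6.
Molecular formula: C6H6BrFO2S

C6H6BrFO2S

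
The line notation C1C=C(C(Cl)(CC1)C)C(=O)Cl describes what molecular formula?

C8H10Cl2O

Heavy atoms from the SMILES: 8 C, 2 Cl, 1 O.
Implicit hydrogens by atom environment:
  3 × C: 2 H each → 6
  3 × C: no H
  2 × Cl: no H
  1 × C: 3 H
  1 × C: 1 H
  1 × O: no H
  Total hydrogens = 10.
Molecular formula: C8H10Cl2O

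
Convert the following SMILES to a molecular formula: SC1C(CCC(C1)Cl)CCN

C8H16ClNS

Heavy atoms from the SMILES: 8 C, 1 Cl, 1 N, 1 S.
Implicit hydrogens by atom environment:
  5 × C: 2 H each → 10
  3 × C: 1 H each → 3
  1 × Cl: no H
  1 × N: 2 H
  1 × S: 1 H
  Total hydrogens = 16.
Molecular formula: C8H16ClNS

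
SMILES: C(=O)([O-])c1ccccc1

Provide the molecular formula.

Heavy atoms from the SMILES: 7 C, 2 O.
Implicit hydrogens by atom environment:
  5 × C (aromatic): 1 H each → 5
  1 × C (aromatic): no H
  1 × C: no H
  1 × O: no H
  1 × O (charge -1): no H
  Total hydrogens = 5.
Net charge -1.
Molecular formula: C7H5O2-

C7H5O2-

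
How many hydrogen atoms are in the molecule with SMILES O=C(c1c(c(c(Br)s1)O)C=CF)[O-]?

Hydrogens are implicit in SMILES; fill each atom to its normal valence:
  4 × C (aromatic): no H
  2 × C: 1 H each → 2
  1 × Br: no H
  1 × C: no H
  1 × F: no H
  1 × O: 1 H
  1 × O: no H
  1 × O (charge -1): no H
  1 × S (aromatic): no H
  Total hydrogens = 3.

3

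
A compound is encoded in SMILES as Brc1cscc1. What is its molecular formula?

C4H3BrS

Heavy atoms from the SMILES: 1 Br, 4 C, 1 S.
Implicit hydrogens by atom environment:
  3 × C (aromatic): 1 H each → 3
  1 × Br: no H
  1 × C (aromatic): no H
  1 × S (aromatic): no H
  Total hydrogens = 3.
Molecular formula: C4H3BrS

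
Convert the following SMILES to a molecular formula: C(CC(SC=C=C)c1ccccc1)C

C13H16S

Heavy atoms from the SMILES: 13 C, 1 S.
Implicit hydrogens by atom environment:
  5 × C (aromatic): 1 H each → 5
  3 × C: 2 H each → 6
  2 × C: 1 H each → 2
  1 × C: 3 H
  1 × C: no H
  1 × C (aromatic): no H
  1 × S: no H
  Total hydrogens = 16.
Molecular formula: C13H16S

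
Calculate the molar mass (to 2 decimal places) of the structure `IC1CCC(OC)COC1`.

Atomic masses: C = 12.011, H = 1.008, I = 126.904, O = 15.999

256.08

Molecular formula: C7H13IO2.
M = 7×12.011 + 13×1.008 + 1×126.904 + 2×15.999 = 256.08 g/mol.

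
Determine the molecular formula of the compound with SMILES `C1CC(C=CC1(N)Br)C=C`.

C8H12BrN

Heavy atoms from the SMILES: 1 Br, 8 C, 1 N.
Implicit hydrogens by atom environment:
  4 × C: 1 H each → 4
  3 × C: 2 H each → 6
  1 × Br: no H
  1 × C: no H
  1 × N: 2 H
  Total hydrogens = 12.
Molecular formula: C8H12BrN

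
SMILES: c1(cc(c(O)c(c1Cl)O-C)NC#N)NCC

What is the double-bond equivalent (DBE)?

6

Molecular formula from the SMILES: C10H12ClN3O2.
DoU = (2C + 2 + N − H − X)/2 = (2·10 + 2 + 3 − 12 − 1)/2 = 12/2 = 6.
(Structurally: 1 ring(s) + 5 π bond(s) = 6.)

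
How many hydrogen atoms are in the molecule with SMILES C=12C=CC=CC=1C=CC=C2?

8

Hydrogens are implicit in SMILES; fill each atom to its normal valence:
  8 × C (aromatic): 1 H each → 8
  2 × C (aromatic): no H
  Total hydrogens = 8.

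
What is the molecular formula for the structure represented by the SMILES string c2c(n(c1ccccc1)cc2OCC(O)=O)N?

Heavy atoms from the SMILES: 12 C, 2 N, 3 O.
Implicit hydrogens by atom environment:
  7 × C (aromatic): 1 H each → 7
  3 × C (aromatic): no H
  2 × O: no H
  1 × C: 2 H
  1 × C: no H
  1 × N: 2 H
  1 × N (aromatic): no H
  1 × O: 1 H
  Total hydrogens = 12.
Molecular formula: C12H12N2O3

C12H12N2O3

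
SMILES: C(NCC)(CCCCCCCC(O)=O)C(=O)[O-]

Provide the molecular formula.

Heavy atoms from the SMILES: 12 C, 1 N, 4 O.
Implicit hydrogens by atom environment:
  8 × C: 2 H each → 16
  2 × C: no H
  2 × O: no H
  1 × C: 3 H
  1 × C: 1 H
  1 × N: 1 H
  1 × O: 1 H
  1 × O (charge -1): no H
  Total hydrogens = 22.
Net charge -1.
Molecular formula: C12H22NO4-

C12H22NO4-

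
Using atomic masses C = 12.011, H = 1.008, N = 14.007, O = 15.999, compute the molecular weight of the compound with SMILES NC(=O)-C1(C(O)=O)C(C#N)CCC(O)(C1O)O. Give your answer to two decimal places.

Molecular formula: C9H12N2O6.
M = 9×12.011 + 12×1.008 + 2×14.007 + 6×15.999 = 244.20 g/mol.

244.20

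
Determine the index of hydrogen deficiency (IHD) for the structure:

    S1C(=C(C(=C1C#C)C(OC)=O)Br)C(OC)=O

7

Molecular formula from the SMILES: C10H7BrO4S.
DoU = (2C + 2 + N − H − X)/2 = (2·10 + 2 + 0 − 7 − 1)/2 = 14/2 = 7.
(Structurally: 1 ring(s) + 6 π bond(s) = 7.)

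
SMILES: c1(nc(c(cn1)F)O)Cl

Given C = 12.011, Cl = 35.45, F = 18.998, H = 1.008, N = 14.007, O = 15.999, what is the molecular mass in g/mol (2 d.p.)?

148.52

Molecular formula: C4H2ClFN2O.
M = 4×12.011 + 1×35.45 + 1×18.998 + 2×1.008 + 2×14.007 + 1×15.999 = 148.52 g/mol.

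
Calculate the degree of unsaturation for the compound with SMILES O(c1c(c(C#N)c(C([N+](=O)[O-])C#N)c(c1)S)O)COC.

Molecular formula from the SMILES: C11H9N3O5S.
DoU = (2C + 2 + N − H − X)/2 = (2·11 + 2 + 3 − 9 − 0)/2 = 18/2 = 9.
(Structurally: 1 ring(s) + 8 π bond(s) = 9.)

9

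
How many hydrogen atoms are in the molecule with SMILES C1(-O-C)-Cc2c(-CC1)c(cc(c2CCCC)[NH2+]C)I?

25

Hydrogens are implicit in SMILES; fill each atom to its normal valence:
  6 × C: 2 H each → 12
  5 × C (aromatic): no H
  3 × C: 3 H each → 9
  1 × C (aromatic): 1 H
  1 × C: 1 H
  1 × I: no H
  1 × N (charge +1): 2 H
  1 × O: no H
  Total hydrogens = 25.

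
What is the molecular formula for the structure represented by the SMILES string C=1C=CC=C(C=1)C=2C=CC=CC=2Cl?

C12H9Cl

Heavy atoms from the SMILES: 12 C, 1 Cl.
Implicit hydrogens by atom environment:
  9 × C (aromatic): 1 H each → 9
  3 × C (aromatic): no H
  1 × Cl: no H
  Total hydrogens = 9.
Molecular formula: C12H9Cl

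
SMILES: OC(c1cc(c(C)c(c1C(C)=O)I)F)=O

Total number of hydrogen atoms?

8

Hydrogens are implicit in SMILES; fill each atom to its normal valence:
  5 × C (aromatic): no H
  2 × C: 3 H each → 6
  2 × C: no H
  2 × O: no H
  1 × C (aromatic): 1 H
  1 × F: no H
  1 × I: no H
  1 × O: 1 H
  Total hydrogens = 8.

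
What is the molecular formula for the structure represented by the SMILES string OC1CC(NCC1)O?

C5H11NO2

Heavy atoms from the SMILES: 5 C, 1 N, 2 O.
Implicit hydrogens by atom environment:
  3 × C: 2 H each → 6
  2 × C: 1 H each → 2
  2 × O: 1 H each → 2
  1 × N: 1 H
  Total hydrogens = 11.
Molecular formula: C5H11NO2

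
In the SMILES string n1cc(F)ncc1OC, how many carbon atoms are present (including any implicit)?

5

The symbol for carbon appears 5 times in the SMILES. Lowercase c denotes aromatic carbon and counts toward C.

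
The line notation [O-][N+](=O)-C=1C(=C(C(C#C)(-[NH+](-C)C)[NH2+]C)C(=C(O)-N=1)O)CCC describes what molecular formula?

[C14H22N4O4]2+

Heavy atoms from the SMILES: 14 C, 4 N, 4 O.
Implicit hydrogens by atom environment:
  5 × C (aromatic): no H
  4 × C: 3 H each → 12
  2 × C: 2 H each → 4
  2 × C: no H
  2 × O: 1 H each → 2
  1 × C: 1 H
  1 × N (charge +1): 2 H
  1 × N (charge +1): 1 H
  1 × N (aromatic): no H
  1 × N (charge +1): no H
  1 × O: no H
  1 × O (charge -1): no H
  Total hydrogens = 22.
Net charge +2.
Molecular formula: [C14H22N4O4]2+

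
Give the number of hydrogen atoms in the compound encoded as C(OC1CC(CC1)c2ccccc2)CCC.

22

Hydrogens are implicit in SMILES; fill each atom to its normal valence:
  6 × C: 2 H each → 12
  5 × C (aromatic): 1 H each → 5
  2 × C: 1 H each → 2
  1 × C: 3 H
  1 × C (aromatic): no H
  1 × O: no H
  Total hydrogens = 22.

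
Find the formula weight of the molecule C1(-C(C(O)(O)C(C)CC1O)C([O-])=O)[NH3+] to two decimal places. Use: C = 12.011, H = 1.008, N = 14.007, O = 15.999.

205.21

Molecular formula: C8H15NO5.
M = 8×12.011 + 15×1.008 + 1×14.007 + 5×15.999 = 205.21 g/mol.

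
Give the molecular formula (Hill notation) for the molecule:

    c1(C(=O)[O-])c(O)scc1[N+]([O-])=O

Heavy atoms from the SMILES: 5 C, 1 N, 5 O, 1 S.
Implicit hydrogens by atom environment:
  3 × C (aromatic): no H
  2 × O: no H
  2 × O (charge -1): no H
  1 × C (aromatic): 1 H
  1 × C: no H
  1 × N (charge +1): no H
  1 × O: 1 H
  1 × S (aromatic): no H
  Total hydrogens = 2.
Net charge -1.
Molecular formula: C5H2NO5S-

C5H2NO5S-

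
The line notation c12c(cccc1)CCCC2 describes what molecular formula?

Heavy atoms from the SMILES: 10 C.
Implicit hydrogens by atom environment:
  4 × C: 2 H each → 8
  4 × C (aromatic): 1 H each → 4
  2 × C (aromatic): no H
  Total hydrogens = 12.
Molecular formula: C10H12

C10H12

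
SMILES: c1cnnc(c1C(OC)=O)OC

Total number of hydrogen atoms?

Hydrogens are implicit in SMILES; fill each atom to its normal valence:
  3 × O: no H
  2 × C: 3 H each → 6
  2 × C (aromatic): 1 H each → 2
  2 × C (aromatic): no H
  2 × N (aromatic): no H
  1 × C: no H
  Total hydrogens = 8.

8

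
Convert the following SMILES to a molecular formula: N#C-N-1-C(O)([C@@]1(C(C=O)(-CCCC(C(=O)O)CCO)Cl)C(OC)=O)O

Heavy atoms from the SMILES: 14 C, 1 Cl, 2 N, 8 O.
Implicit hydrogens by atom environment:
  6 × C: no H
  5 × C: 2 H each → 10
  4 × O: 1 H each → 4
  4 × O: no H
  2 × C: 1 H each → 2
  2 × N: no H
  1 × C: 3 H
  1 × Cl: no H
  Total hydrogens = 19.
Molecular formula: C14H19ClN2O8

C14H19ClN2O8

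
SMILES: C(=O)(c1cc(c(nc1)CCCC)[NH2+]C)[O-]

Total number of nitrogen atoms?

2

The symbol for nitrogen appears 2 times in the SMILES.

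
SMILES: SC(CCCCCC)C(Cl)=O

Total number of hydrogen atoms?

Hydrogens are implicit in SMILES; fill each atom to its normal valence:
  5 × C: 2 H each → 10
  1 × C: 3 H
  1 × C: 1 H
  1 × C: no H
  1 × Cl: no H
  1 × O: no H
  1 × S: 1 H
  Total hydrogens = 15.

15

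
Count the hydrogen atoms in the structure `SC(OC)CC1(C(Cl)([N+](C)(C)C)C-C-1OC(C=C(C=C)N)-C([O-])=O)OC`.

29

Hydrogens are implicit in SMILES; fill each atom to its normal valence:
  5 × C: 3 H each → 15
  5 × C: 1 H each → 5
  4 × C: no H
  4 × O: no H
  3 × C: 2 H each → 6
  1 × Cl: no H
  1 × N: 2 H
  1 × N (charge +1): no H
  1 × O (charge -1): no H
  1 × S: 1 H
  Total hydrogens = 29.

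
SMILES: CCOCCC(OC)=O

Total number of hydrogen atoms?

Hydrogens are implicit in SMILES; fill each atom to its normal valence:
  3 × C: 2 H each → 6
  3 × O: no H
  2 × C: 3 H each → 6
  1 × C: no H
  Total hydrogens = 12.

12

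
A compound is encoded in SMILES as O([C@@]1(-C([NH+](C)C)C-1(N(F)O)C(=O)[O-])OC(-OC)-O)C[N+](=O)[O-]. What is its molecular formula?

Heavy atoms from the SMILES: 9 C, 1 F, 3 N, 9 O.
Implicit hydrogens by atom environment:
  5 × O: no H
  3 × C: 3 H each → 9
  3 × C: no H
  2 × C: 1 H each → 2
  2 × O: 1 H each → 2
  2 × O (charge -1): no H
  1 × C: 2 H
  1 × F: no H
  1 × N (charge +1): 1 H
  1 × N: no H
  1 × N (charge +1): no H
  Total hydrogens = 16.
Molecular formula: C9H16FN3O9

C9H16FN3O9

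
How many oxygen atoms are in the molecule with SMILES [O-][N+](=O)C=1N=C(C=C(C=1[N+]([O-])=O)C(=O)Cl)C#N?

The symbol for oxygen appears 5 times in the SMILES.

5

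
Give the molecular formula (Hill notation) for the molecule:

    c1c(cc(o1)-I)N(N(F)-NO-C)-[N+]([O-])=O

Heavy atoms from the SMILES: 5 C, 1 F, 1 I, 4 N, 4 O.
Implicit hydrogens by atom environment:
  2 × C (aromatic): 1 H each → 2
  2 × C (aromatic): no H
  2 × N: no H
  2 × O: no H
  1 × C: 3 H
  1 × F: no H
  1 × I: no H
  1 × N: 1 H
  1 × N (charge +1): no H
  1 × O (aromatic): no H
  1 × O (charge -1): no H
  Total hydrogens = 6.
Molecular formula: C5H6FIN4O4

C5H6FIN4O4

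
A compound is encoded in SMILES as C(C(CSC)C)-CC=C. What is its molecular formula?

Heavy atoms from the SMILES: 8 C, 1 S.
Implicit hydrogens by atom environment:
  4 × C: 2 H each → 8
  2 × C: 3 H each → 6
  2 × C: 1 H each → 2
  1 × S: no H
  Total hydrogens = 16.
Molecular formula: C8H16S

C8H16S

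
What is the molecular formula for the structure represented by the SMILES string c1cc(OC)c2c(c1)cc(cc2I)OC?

Heavy atoms from the SMILES: 12 C, 1 I, 2 O.
Implicit hydrogens by atom environment:
  5 × C (aromatic): 1 H each → 5
  5 × C (aromatic): no H
  2 × C: 3 H each → 6
  2 × O: no H
  1 × I: no H
  Total hydrogens = 11.
Molecular formula: C12H11IO2

C12H11IO2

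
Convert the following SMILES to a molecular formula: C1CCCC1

C5H10

Heavy atoms from the SMILES: 5 C.
Implicit hydrogens by atom environment:
  5 × C: 2 H each → 10
  Total hydrogens = 10.
Molecular formula: C5H10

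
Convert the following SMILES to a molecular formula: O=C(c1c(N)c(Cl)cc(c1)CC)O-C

Heavy atoms from the SMILES: 10 C, 1 Cl, 1 N, 2 O.
Implicit hydrogens by atom environment:
  4 × C (aromatic): no H
  2 × C: 3 H each → 6
  2 × C (aromatic): 1 H each → 2
  2 × O: no H
  1 × C: 2 H
  1 × C: no H
  1 × Cl: no H
  1 × N: 2 H
  Total hydrogens = 12.
Molecular formula: C10H12ClNO2

C10H12ClNO2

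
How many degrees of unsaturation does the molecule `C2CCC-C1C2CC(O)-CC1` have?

Molecular formula from the SMILES: C10H18O.
DoU = (2C + 2 + N − H − X)/2 = (2·10 + 2 + 0 − 18 − 0)/2 = 4/2 = 2.
(Structurally: 2 ring(s) + 0 π bond(s) = 2.)

2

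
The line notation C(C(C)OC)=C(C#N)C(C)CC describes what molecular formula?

C10H17NO

Heavy atoms from the SMILES: 10 C, 1 N, 1 O.
Implicit hydrogens by atom environment:
  4 × C: 3 H each → 12
  3 × C: 1 H each → 3
  2 × C: no H
  1 × C: 2 H
  1 × N: no H
  1 × O: no H
  Total hydrogens = 17.
Molecular formula: C10H17NO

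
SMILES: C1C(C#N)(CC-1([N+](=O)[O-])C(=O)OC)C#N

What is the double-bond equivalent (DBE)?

Molecular formula from the SMILES: C8H7N3O4.
DoU = (2C + 2 + N − H − X)/2 = (2·8 + 2 + 3 − 7 − 0)/2 = 14/2 = 7.
(Structurally: 1 ring(s) + 6 π bond(s) = 7.)

7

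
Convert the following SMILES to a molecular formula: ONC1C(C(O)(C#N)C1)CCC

C8H14N2O2

Heavy atoms from the SMILES: 8 C, 2 N, 2 O.
Implicit hydrogens by atom environment:
  3 × C: 2 H each → 6
  2 × C: 1 H each → 2
  2 × C: no H
  2 × O: 1 H each → 2
  1 × C: 3 H
  1 × N: 1 H
  1 × N: no H
  Total hydrogens = 14.
Molecular formula: C8H14N2O2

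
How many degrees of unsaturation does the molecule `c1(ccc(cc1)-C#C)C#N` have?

8

Molecular formula from the SMILES: C9H5N.
DoU = (2C + 2 + N − H − X)/2 = (2·9 + 2 + 1 − 5 − 0)/2 = 16/2 = 8.
(Structurally: 1 ring(s) + 7 π bond(s) = 8.)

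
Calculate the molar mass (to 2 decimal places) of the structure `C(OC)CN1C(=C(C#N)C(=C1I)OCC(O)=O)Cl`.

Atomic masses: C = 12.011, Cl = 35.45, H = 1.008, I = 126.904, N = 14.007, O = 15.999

384.55

Molecular formula: C10H10ClIN2O4.
M = 10×12.011 + 1×35.45 + 10×1.008 + 1×126.904 + 2×14.007 + 4×15.999 = 384.55 g/mol.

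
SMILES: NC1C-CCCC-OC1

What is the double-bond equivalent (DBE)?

1

Molecular formula from the SMILES: C7H15NO.
DoU = (2C + 2 + N − H − X)/2 = (2·7 + 2 + 1 − 15 − 0)/2 = 2/2 = 1.
(Structurally: 1 ring(s) + 0 π bond(s) = 1.)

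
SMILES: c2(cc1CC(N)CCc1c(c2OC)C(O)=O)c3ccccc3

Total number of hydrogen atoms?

Hydrogens are implicit in SMILES; fill each atom to its normal valence:
  6 × C (aromatic): 1 H each → 6
  6 × C (aromatic): no H
  3 × C: 2 H each → 6
  2 × O: no H
  1 × C: 3 H
  1 × C: 1 H
  1 × C: no H
  1 × N: 2 H
  1 × O: 1 H
  Total hydrogens = 19.

19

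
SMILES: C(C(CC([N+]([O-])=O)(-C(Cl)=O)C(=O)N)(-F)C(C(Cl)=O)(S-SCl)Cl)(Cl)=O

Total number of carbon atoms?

The symbol for carbon appears 8 times in the SMILES. (Cl is a single chlorine, not C + l.)

8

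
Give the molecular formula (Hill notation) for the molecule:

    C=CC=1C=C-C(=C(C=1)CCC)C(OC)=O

Heavy atoms from the SMILES: 13 C, 2 O.
Implicit hydrogens by atom environment:
  3 × C: 2 H each → 6
  3 × C (aromatic): 1 H each → 3
  3 × C (aromatic): no H
  2 × C: 3 H each → 6
  2 × O: no H
  1 × C: 1 H
  1 × C: no H
  Total hydrogens = 16.
Molecular formula: C13H16O2

C13H16O2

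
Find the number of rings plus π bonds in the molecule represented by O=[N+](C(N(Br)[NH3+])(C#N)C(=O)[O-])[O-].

4

Molecular formula from the SMILES: C3H3BrN4O4.
DoU = (2C + 2 + N − H − X)/2 = (2·3 + 2 + 4 − 3 − 1)/2 = 8/2 = 4.
(Structurally: 0 ring(s) + 4 π bond(s) = 4.)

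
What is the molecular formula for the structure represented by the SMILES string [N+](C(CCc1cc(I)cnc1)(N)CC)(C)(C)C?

C13H23IN3+

Heavy atoms from the SMILES: 13 C, 1 I, 3 N.
Implicit hydrogens by atom environment:
  4 × C: 3 H each → 12
  3 × C: 2 H each → 6
  3 × C (aromatic): 1 H each → 3
  2 × C (aromatic): no H
  1 × C: no H
  1 × I: no H
  1 × N: 2 H
  1 × N (aromatic): no H
  1 × N (charge +1): no H
  Total hydrogens = 23.
Net charge +1.
Molecular formula: C13H23IN3+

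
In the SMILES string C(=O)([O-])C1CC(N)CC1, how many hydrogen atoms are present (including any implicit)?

Hydrogens are implicit in SMILES; fill each atom to its normal valence:
  3 × C: 2 H each → 6
  2 × C: 1 H each → 2
  1 × C: no H
  1 × N: 2 H
  1 × O: no H
  1 × O (charge -1): no H
  Total hydrogens = 10.

10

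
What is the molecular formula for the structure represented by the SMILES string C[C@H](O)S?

Heavy atoms from the SMILES: 2 C, 1 O, 1 S.
Implicit hydrogens by atom environment:
  1 × C: 3 H
  1 × C: 1 H
  1 × O: 1 H
  1 × S: 1 H
  Total hydrogens = 6.
Molecular formula: C2H6OS

C2H6OS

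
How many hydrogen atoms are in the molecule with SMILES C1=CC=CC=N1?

5

Hydrogens are implicit in SMILES; fill each atom to its normal valence:
  5 × C (aromatic): 1 H each → 5
  1 × N (aromatic): no H
  Total hydrogens = 5.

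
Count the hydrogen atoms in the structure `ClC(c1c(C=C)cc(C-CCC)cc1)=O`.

Hydrogens are implicit in SMILES; fill each atom to its normal valence:
  4 × C: 2 H each → 8
  3 × C (aromatic): 1 H each → 3
  3 × C (aromatic): no H
  1 × C: 3 H
  1 × C: 1 H
  1 × C: no H
  1 × Cl: no H
  1 × O: no H
  Total hydrogens = 15.

15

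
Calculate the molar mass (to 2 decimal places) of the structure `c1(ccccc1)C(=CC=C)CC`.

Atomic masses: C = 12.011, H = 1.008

Molecular formula: C12H14.
M = 12×12.011 + 14×1.008 = 158.24 g/mol.

158.24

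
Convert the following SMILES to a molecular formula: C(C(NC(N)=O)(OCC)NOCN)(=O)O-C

Heavy atoms from the SMILES: 7 C, 4 N, 5 O.
Implicit hydrogens by atom environment:
  5 × O: no H
  3 × C: no H
  2 × C: 3 H each → 6
  2 × C: 2 H each → 4
  2 × N: 2 H each → 4
  2 × N: 1 H each → 2
  Total hydrogens = 16.
Molecular formula: C7H16N4O5

C7H16N4O5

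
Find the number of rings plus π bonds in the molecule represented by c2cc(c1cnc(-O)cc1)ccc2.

8

Molecular formula from the SMILES: C11H9NO.
DoU = (2C + 2 + N − H − X)/2 = (2·11 + 2 + 1 − 9 − 0)/2 = 16/2 = 8.
(Structurally: 2 ring(s) + 6 π bond(s) = 8.)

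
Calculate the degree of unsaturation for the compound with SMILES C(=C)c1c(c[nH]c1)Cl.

4

Molecular formula from the SMILES: C6H6ClN.
DoU = (2C + 2 + N − H − X)/2 = (2·6 + 2 + 1 − 6 − 1)/2 = 8/2 = 4.
(Structurally: 1 ring(s) + 3 π bond(s) = 4.)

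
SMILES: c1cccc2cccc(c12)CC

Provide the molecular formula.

C12H12

Heavy atoms from the SMILES: 12 C.
Implicit hydrogens by atom environment:
  7 × C (aromatic): 1 H each → 7
  3 × C (aromatic): no H
  1 × C: 3 H
  1 × C: 2 H
  Total hydrogens = 12.
Molecular formula: C12H12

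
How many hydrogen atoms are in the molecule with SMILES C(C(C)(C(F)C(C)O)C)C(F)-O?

16

Hydrogens are implicit in SMILES; fill each atom to its normal valence:
  3 × C: 3 H each → 9
  3 × C: 1 H each → 3
  2 × F: no H
  2 × O: 1 H each → 2
  1 × C: 2 H
  1 × C: no H
  Total hydrogens = 16.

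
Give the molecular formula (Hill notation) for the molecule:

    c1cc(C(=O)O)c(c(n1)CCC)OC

C10H13NO3

Heavy atoms from the SMILES: 10 C, 1 N, 3 O.
Implicit hydrogens by atom environment:
  3 × C (aromatic): no H
  2 × C: 3 H each → 6
  2 × C: 2 H each → 4
  2 × C (aromatic): 1 H each → 2
  2 × O: no H
  1 × C: no H
  1 × N (aromatic): no H
  1 × O: 1 H
  Total hydrogens = 13.
Molecular formula: C10H13NO3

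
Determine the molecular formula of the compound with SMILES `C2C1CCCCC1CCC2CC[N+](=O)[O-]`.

Heavy atoms from the SMILES: 12 C, 1 N, 2 O.
Implicit hydrogens by atom environment:
  9 × C: 2 H each → 18
  3 × C: 1 H each → 3
  1 × N (charge +1): no H
  1 × O: no H
  1 × O (charge -1): no H
  Total hydrogens = 21.
Molecular formula: C12H21NO2

C12H21NO2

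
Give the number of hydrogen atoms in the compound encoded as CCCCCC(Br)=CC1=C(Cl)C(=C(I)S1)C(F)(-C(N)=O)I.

14

Hydrogens are implicit in SMILES; fill each atom to its normal valence:
  4 × C: 2 H each → 8
  4 × C (aromatic): no H
  3 × C: no H
  2 × I: no H
  1 × Br: no H
  1 × C: 3 H
  1 × C: 1 H
  1 × Cl: no H
  1 × F: no H
  1 × N: 2 H
  1 × O: no H
  1 × S (aromatic): no H
  Total hydrogens = 14.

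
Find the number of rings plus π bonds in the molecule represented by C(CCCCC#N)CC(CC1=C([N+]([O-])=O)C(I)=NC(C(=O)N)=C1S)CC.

8

Molecular formula from the SMILES: C17H23IN4O3S.
DoU = (2C + 2 + N − H − X)/2 = (2·17 + 2 + 4 − 23 − 1)/2 = 16/2 = 8.
(Structurally: 1 ring(s) + 7 π bond(s) = 8.)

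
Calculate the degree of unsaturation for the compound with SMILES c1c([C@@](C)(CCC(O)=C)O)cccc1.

5

Molecular formula from the SMILES: C12H16O2.
DoU = (2C + 2 + N − H − X)/2 = (2·12 + 2 + 0 − 16 − 0)/2 = 10/2 = 5.
(Structurally: 1 ring(s) + 4 π bond(s) = 5.)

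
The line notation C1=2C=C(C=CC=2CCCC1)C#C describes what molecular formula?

C12H12

Heavy atoms from the SMILES: 12 C.
Implicit hydrogens by atom environment:
  4 × C: 2 H each → 8
  3 × C (aromatic): 1 H each → 3
  3 × C (aromatic): no H
  1 × C: 1 H
  1 × C: no H
  Total hydrogens = 12.
Molecular formula: C12H12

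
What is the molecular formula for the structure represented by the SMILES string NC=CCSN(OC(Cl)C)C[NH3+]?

C6H15ClN3OS+

Heavy atoms from the SMILES: 6 C, 1 Cl, 3 N, 1 O, 1 S.
Implicit hydrogens by atom environment:
  3 × C: 1 H each → 3
  2 × C: 2 H each → 4
  1 × C: 3 H
  1 × Cl: no H
  1 × N (charge +1): 3 H
  1 × N: 2 H
  1 × N: no H
  1 × O: no H
  1 × S: no H
  Total hydrogens = 15.
Net charge +1.
Molecular formula: C6H15ClN3OS+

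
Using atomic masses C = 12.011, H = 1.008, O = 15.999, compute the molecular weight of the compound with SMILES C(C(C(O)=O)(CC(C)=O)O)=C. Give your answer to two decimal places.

158.15

Molecular formula: C7H10O4.
M = 7×12.011 + 10×1.008 + 4×15.999 = 158.15 g/mol.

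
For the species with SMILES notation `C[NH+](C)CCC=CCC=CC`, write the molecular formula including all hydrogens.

Heavy atoms from the SMILES: 10 C, 1 N.
Implicit hydrogens by atom environment:
  4 × C: 1 H each → 4
  3 × C: 3 H each → 9
  3 × C: 2 H each → 6
  1 × N (charge +1): 1 H
  Total hydrogens = 20.
Net charge +1.
Molecular formula: C10H20N+

C10H20N+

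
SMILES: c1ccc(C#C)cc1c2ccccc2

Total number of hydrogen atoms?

10

Hydrogens are implicit in SMILES; fill each atom to its normal valence:
  9 × C (aromatic): 1 H each → 9
  3 × C (aromatic): no H
  1 × C: 1 H
  1 × C: no H
  Total hydrogens = 10.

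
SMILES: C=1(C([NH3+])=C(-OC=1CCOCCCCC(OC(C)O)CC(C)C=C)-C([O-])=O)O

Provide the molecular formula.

Heavy atoms from the SMILES: 19 C, 1 N, 7 O.
Implicit hydrogens by atom environment:
  8 × C: 2 H each → 16
  4 × C: 1 H each → 4
  4 × C (aromatic): no H
  3 × O: no H
  2 × C: 3 H each → 6
  2 × O: 1 H each → 2
  1 × C: no H
  1 × N (charge +1): 3 H
  1 × O (aromatic): no H
  1 × O (charge -1): no H
  Total hydrogens = 31.
Molecular formula: C19H31NO7

C19H31NO7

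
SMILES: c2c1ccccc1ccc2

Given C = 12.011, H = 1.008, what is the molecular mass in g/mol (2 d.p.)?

Molecular formula: C10H8.
M = 10×12.011 + 8×1.008 = 128.17 g/mol.

128.17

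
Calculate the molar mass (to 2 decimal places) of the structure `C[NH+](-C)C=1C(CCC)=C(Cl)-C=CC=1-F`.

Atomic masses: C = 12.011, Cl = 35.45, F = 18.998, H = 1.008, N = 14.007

216.70

Molecular formula: C11H16ClFN+.
M = 11×12.011 + 1×35.45 + 1×18.998 + 16×1.008 + 1×14.007 = 216.70 g/mol.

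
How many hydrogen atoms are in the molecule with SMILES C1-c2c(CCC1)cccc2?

Hydrogens are implicit in SMILES; fill each atom to its normal valence:
  4 × C: 2 H each → 8
  4 × C (aromatic): 1 H each → 4
  2 × C (aromatic): no H
  Total hydrogens = 12.

12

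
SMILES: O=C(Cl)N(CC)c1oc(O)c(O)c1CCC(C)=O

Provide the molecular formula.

C11H14ClNO5

Heavy atoms from the SMILES: 11 C, 1 Cl, 1 N, 5 O.
Implicit hydrogens by atom environment:
  4 × C (aromatic): no H
  3 × C: 2 H each → 6
  2 × C: 3 H each → 6
  2 × C: no H
  2 × O: 1 H each → 2
  2 × O: no H
  1 × Cl: no H
  1 × N: no H
  1 × O (aromatic): no H
  Total hydrogens = 14.
Molecular formula: C11H14ClNO5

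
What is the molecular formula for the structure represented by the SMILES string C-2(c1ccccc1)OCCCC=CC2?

C13H16O

Heavy atoms from the SMILES: 13 C, 1 O.
Implicit hydrogens by atom environment:
  5 × C (aromatic): 1 H each → 5
  4 × C: 2 H each → 8
  3 × C: 1 H each → 3
  1 × C (aromatic): no H
  1 × O: no H
  Total hydrogens = 16.
Molecular formula: C13H16O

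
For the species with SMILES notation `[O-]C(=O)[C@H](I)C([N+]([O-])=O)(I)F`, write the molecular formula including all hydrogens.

C3HFI2NO4-

Heavy atoms from the SMILES: 3 C, 1 F, 2 I, 1 N, 4 O.
Implicit hydrogens by atom environment:
  2 × C: no H
  2 × I: no H
  2 × O: no H
  2 × O (charge -1): no H
  1 × C: 1 H
  1 × F: no H
  1 × N (charge +1): no H
  Total hydrogens = 1.
Net charge -1.
Molecular formula: C3HFI2NO4-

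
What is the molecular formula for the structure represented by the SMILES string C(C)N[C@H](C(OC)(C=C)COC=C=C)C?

Heavy atoms from the SMILES: 12 C, 1 N, 2 O.
Implicit hydrogens by atom environment:
  4 × C: 2 H each → 8
  3 × C: 3 H each → 9
  3 × C: 1 H each → 3
  2 × C: no H
  2 × O: no H
  1 × N: 1 H
  Total hydrogens = 21.
Molecular formula: C12H21NO2

C12H21NO2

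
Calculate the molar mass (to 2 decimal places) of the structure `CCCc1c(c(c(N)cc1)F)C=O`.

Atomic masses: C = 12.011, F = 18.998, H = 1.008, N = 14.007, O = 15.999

181.21

Molecular formula: C10H12FNO.
M = 10×12.011 + 1×18.998 + 12×1.008 + 1×14.007 + 1×15.999 = 181.21 g/mol.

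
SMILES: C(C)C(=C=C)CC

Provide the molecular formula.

C7H12

Heavy atoms from the SMILES: 7 C.
Implicit hydrogens by atom environment:
  3 × C: 2 H each → 6
  2 × C: 3 H each → 6
  2 × C: no H
  Total hydrogens = 12.
Molecular formula: C7H12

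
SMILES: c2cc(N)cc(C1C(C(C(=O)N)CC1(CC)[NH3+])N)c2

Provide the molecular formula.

Heavy atoms from the SMILES: 14 C, 4 N, 1 O.
Implicit hydrogens by atom environment:
  4 × C (aromatic): 1 H each → 4
  3 × C: 1 H each → 3
  3 × N: 2 H each → 6
  2 × C: 2 H each → 4
  2 × C: no H
  2 × C (aromatic): no H
  1 × C: 3 H
  1 × N (charge +1): 3 H
  1 × O: no H
  Total hydrogens = 23.
Net charge +1.
Molecular formula: C14H23N4O+

C14H23N4O+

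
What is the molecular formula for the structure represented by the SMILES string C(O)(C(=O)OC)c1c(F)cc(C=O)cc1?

C10H9FO4

Heavy atoms from the SMILES: 10 C, 1 F, 4 O.
Implicit hydrogens by atom environment:
  3 × C (aromatic): 1 H each → 3
  3 × C (aromatic): no H
  3 × O: no H
  2 × C: 1 H each → 2
  1 × C: 3 H
  1 × C: no H
  1 × F: no H
  1 × O: 1 H
  Total hydrogens = 9.
Molecular formula: C10H9FO4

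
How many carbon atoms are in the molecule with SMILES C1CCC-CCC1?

7

The symbol for carbon appears 7 times in the SMILES.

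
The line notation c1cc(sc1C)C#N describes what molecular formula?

C6H5NS

Heavy atoms from the SMILES: 6 C, 1 N, 1 S.
Implicit hydrogens by atom environment:
  2 × C (aromatic): 1 H each → 2
  2 × C (aromatic): no H
  1 × C: 3 H
  1 × C: no H
  1 × N: no H
  1 × S (aromatic): no H
  Total hydrogens = 5.
Molecular formula: C6H5NS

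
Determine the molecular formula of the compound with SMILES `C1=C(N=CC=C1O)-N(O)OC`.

Heavy atoms from the SMILES: 6 C, 2 N, 3 O.
Implicit hydrogens by atom environment:
  3 × C (aromatic): 1 H each → 3
  2 × C (aromatic): no H
  2 × O: 1 H each → 2
  1 × C: 3 H
  1 × N (aromatic): no H
  1 × N: no H
  1 × O: no H
  Total hydrogens = 8.
Molecular formula: C6H8N2O3

C6H8N2O3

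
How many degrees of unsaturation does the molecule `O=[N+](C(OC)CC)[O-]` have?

Molecular formula from the SMILES: C4H9NO3.
DoU = (2C + 2 + N − H − X)/2 = (2·4 + 2 + 1 − 9 − 0)/2 = 2/2 = 1.
(Structurally: 0 ring(s) + 1 π bond(s) = 1.)

1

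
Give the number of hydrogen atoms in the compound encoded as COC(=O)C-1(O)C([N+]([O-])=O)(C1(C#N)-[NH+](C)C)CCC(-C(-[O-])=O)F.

Hydrogens are implicit in SMILES; fill each atom to its normal valence:
  6 × C: no H
  4 × O: no H
  3 × C: 3 H each → 9
  2 × C: 2 H each → 4
  2 × O (charge -1): no H
  1 × C: 1 H
  1 × F: no H
  1 × N (charge +1): 1 H
  1 × N (charge +1): no H
  1 × N: no H
  1 × O: 1 H
  Total hydrogens = 16.

16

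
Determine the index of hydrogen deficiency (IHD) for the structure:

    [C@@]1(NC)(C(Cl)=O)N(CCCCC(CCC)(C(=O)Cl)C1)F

3

Molecular formula from the SMILES: C13H21Cl2FN2O2.
DoU = (2C + 2 + N − H − X)/2 = (2·13 + 2 + 2 − 21 − 3)/2 = 6/2 = 3.
(Structurally: 1 ring(s) + 2 π bond(s) = 3.)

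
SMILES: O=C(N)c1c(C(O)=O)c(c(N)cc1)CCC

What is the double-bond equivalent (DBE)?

Molecular formula from the SMILES: C11H14N2O3.
DoU = (2C + 2 + N − H − X)/2 = (2·11 + 2 + 2 − 14 − 0)/2 = 12/2 = 6.
(Structurally: 1 ring(s) + 5 π bond(s) = 6.)

6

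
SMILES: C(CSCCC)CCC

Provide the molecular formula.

C8H18S

Heavy atoms from the SMILES: 8 C, 1 S.
Implicit hydrogens by atom environment:
  6 × C: 2 H each → 12
  2 × C: 3 H each → 6
  1 × S: no H
  Total hydrogens = 18.
Molecular formula: C8H18S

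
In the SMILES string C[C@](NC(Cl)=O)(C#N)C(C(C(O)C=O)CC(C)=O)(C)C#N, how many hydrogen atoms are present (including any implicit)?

Hydrogens are implicit in SMILES; fill each atom to its normal valence:
  6 × C: no H
  3 × C: 3 H each → 9
  3 × C: 1 H each → 3
  3 × O: no H
  2 × N: no H
  1 × C: 2 H
  1 × Cl: no H
  1 × N: 1 H
  1 × O: 1 H
  Total hydrogens = 16.

16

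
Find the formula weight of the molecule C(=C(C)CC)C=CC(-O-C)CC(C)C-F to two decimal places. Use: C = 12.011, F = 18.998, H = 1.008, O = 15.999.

214.32

Molecular formula: C13H23FO.
M = 13×12.011 + 1×18.998 + 23×1.008 + 1×15.999 = 214.32 g/mol.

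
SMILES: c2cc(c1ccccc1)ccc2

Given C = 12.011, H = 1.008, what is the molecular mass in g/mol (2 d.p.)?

Molecular formula: C12H10.
M = 12×12.011 + 10×1.008 = 154.21 g/mol.

154.21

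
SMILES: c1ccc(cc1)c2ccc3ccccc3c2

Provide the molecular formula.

C16H12

Heavy atoms from the SMILES: 16 C.
Implicit hydrogens by atom environment:
  12 × C (aromatic): 1 H each → 12
  4 × C (aromatic): no H
  Total hydrogens = 12.
Molecular formula: C16H12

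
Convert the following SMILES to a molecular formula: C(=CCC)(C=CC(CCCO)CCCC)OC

C15H28O2

Heavy atoms from the SMILES: 15 C, 2 O.
Implicit hydrogens by atom environment:
  7 × C: 2 H each → 14
  4 × C: 1 H each → 4
  3 × C: 3 H each → 9
  1 × C: no H
  1 × O: 1 H
  1 × O: no H
  Total hydrogens = 28.
Molecular formula: C15H28O2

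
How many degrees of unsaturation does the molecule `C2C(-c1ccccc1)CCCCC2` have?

5

Molecular formula from the SMILES: C13H18.
DoU = (2C + 2 + N − H − X)/2 = (2·13 + 2 + 0 − 18 − 0)/2 = 10/2 = 5.
(Structurally: 2 ring(s) + 3 π bond(s) = 5.)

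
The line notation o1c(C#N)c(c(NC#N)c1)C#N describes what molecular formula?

Heavy atoms from the SMILES: 7 C, 4 N, 1 O.
Implicit hydrogens by atom environment:
  3 × C (aromatic): no H
  3 × C: no H
  3 × N: no H
  1 × C (aromatic): 1 H
  1 × N: 1 H
  1 × O (aromatic): no H
  Total hydrogens = 2.
Molecular formula: C7H2N4O

C7H2N4O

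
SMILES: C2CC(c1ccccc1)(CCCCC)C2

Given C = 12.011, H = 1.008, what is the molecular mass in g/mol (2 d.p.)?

Molecular formula: C15H22.
M = 15×12.011 + 22×1.008 = 202.34 g/mol.

202.34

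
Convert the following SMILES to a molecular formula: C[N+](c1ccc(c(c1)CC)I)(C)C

Heavy atoms from the SMILES: 11 C, 1 I, 1 N.
Implicit hydrogens by atom environment:
  4 × C: 3 H each → 12
  3 × C (aromatic): 1 H each → 3
  3 × C (aromatic): no H
  1 × C: 2 H
  1 × I: no H
  1 × N (charge +1): no H
  Total hydrogens = 17.
Net charge +1.
Molecular formula: C11H17IN+

C11H17IN+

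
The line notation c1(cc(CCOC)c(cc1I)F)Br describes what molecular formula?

Heavy atoms from the SMILES: 1 Br, 9 C, 1 F, 1 I, 1 O.
Implicit hydrogens by atom environment:
  4 × C (aromatic): no H
  2 × C: 2 H each → 4
  2 × C (aromatic): 1 H each → 2
  1 × Br: no H
  1 × C: 3 H
  1 × F: no H
  1 × I: no H
  1 × O: no H
  Total hydrogens = 9.
Molecular formula: C9H9BrFIO

C9H9BrFIO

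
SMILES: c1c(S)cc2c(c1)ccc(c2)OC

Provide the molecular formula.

C11H10OS

Heavy atoms from the SMILES: 11 C, 1 O, 1 S.
Implicit hydrogens by atom environment:
  6 × C (aromatic): 1 H each → 6
  4 × C (aromatic): no H
  1 × C: 3 H
  1 × O: no H
  1 × S: 1 H
  Total hydrogens = 10.
Molecular formula: C11H10OS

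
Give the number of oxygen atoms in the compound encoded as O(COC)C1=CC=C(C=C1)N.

2

The symbol for oxygen appears 2 times in the SMILES.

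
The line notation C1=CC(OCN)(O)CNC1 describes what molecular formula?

C6H12N2O2

Heavy atoms from the SMILES: 6 C, 2 N, 2 O.
Implicit hydrogens by atom environment:
  3 × C: 2 H each → 6
  2 × C: 1 H each → 2
  1 × C: no H
  1 × N: 2 H
  1 × N: 1 H
  1 × O: 1 H
  1 × O: no H
  Total hydrogens = 12.
Molecular formula: C6H12N2O2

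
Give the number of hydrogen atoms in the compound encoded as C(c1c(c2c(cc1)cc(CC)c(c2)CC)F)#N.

14

Hydrogens are implicit in SMILES; fill each atom to its normal valence:
  6 × C (aromatic): no H
  4 × C (aromatic): 1 H each → 4
  2 × C: 3 H each → 6
  2 × C: 2 H each → 4
  1 × C: no H
  1 × F: no H
  1 × N: no H
  Total hydrogens = 14.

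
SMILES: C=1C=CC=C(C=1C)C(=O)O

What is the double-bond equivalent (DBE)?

Molecular formula from the SMILES: C8H8O2.
DoU = (2C + 2 + N − H − X)/2 = (2·8 + 2 + 0 − 8 − 0)/2 = 10/2 = 5.
(Structurally: 1 ring(s) + 4 π bond(s) = 5.)

5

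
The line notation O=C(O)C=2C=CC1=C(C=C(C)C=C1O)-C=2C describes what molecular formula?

C13H12O3

Heavy atoms from the SMILES: 13 C, 3 O.
Implicit hydrogens by atom environment:
  6 × C (aromatic): no H
  4 × C (aromatic): 1 H each → 4
  2 × C: 3 H each → 6
  2 × O: 1 H each → 2
  1 × C: no H
  1 × O: no H
  Total hydrogens = 12.
Molecular formula: C13H12O3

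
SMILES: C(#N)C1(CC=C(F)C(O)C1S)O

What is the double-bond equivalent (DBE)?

4

Molecular formula from the SMILES: C7H8FNO2S.
DoU = (2C + 2 + N − H − X)/2 = (2·7 + 2 + 1 − 8 − 1)/2 = 8/2 = 4.
(Structurally: 1 ring(s) + 3 π bond(s) = 4.)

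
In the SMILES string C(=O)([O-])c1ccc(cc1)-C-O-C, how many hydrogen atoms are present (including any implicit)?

Hydrogens are implicit in SMILES; fill each atom to its normal valence:
  4 × C (aromatic): 1 H each → 4
  2 × C (aromatic): no H
  2 × O: no H
  1 × C: 3 H
  1 × C: 2 H
  1 × C: no H
  1 × O (charge -1): no H
  Total hydrogens = 9.

9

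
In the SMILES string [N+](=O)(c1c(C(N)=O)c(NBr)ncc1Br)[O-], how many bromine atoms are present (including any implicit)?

2

The symbol for bromine appears 2 times in the SMILES.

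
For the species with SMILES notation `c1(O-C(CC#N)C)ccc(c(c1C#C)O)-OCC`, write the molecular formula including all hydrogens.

Heavy atoms from the SMILES: 14 C, 1 N, 3 O.
Implicit hydrogens by atom environment:
  4 × C (aromatic): no H
  2 × C: 3 H each → 6
  2 × C: 2 H each → 4
  2 × C (aromatic): 1 H each → 2
  2 × C: 1 H each → 2
  2 × C: no H
  2 × O: no H
  1 × N: no H
  1 × O: 1 H
  Total hydrogens = 15.
Molecular formula: C14H15NO3

C14H15NO3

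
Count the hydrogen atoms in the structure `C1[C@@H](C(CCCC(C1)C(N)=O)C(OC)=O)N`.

Hydrogens are implicit in SMILES; fill each atom to its normal valence:
  5 × C: 2 H each → 10
  3 × C: 1 H each → 3
  3 × O: no H
  2 × C: no H
  2 × N: 2 H each → 4
  1 × C: 3 H
  Total hydrogens = 20.

20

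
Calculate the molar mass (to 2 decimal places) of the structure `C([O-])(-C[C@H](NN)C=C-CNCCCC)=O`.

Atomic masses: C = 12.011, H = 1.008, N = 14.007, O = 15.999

Molecular formula: C10H20N3O2-.
M = 10×12.011 + 20×1.008 + 3×14.007 + 2×15.999 = 214.29 g/mol.

214.29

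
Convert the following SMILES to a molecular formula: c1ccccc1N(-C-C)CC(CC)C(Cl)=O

C13H18ClNO

Heavy atoms from the SMILES: 13 C, 1 Cl, 1 N, 1 O.
Implicit hydrogens by atom environment:
  5 × C (aromatic): 1 H each → 5
  3 × C: 2 H each → 6
  2 × C: 3 H each → 6
  1 × C: 1 H
  1 × C: no H
  1 × C (aromatic): no H
  1 × Cl: no H
  1 × N: no H
  1 × O: no H
  Total hydrogens = 18.
Molecular formula: C13H18ClNO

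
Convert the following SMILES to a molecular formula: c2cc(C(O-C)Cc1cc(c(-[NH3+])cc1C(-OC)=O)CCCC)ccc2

Heavy atoms from the SMILES: 21 C, 1 N, 3 O.
Implicit hydrogens by atom environment:
  7 × C (aromatic): 1 H each → 7
  5 × C (aromatic): no H
  4 × C: 2 H each → 8
  3 × C: 3 H each → 9
  3 × O: no H
  1 × C: 1 H
  1 × C: no H
  1 × N (charge +1): 3 H
  Total hydrogens = 28.
Net charge +1.
Molecular formula: C21H28NO3+

C21H28NO3+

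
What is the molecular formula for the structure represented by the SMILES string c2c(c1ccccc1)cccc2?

C12H10

Heavy atoms from the SMILES: 12 C.
Implicit hydrogens by atom environment:
  10 × C (aromatic): 1 H each → 10
  2 × C (aromatic): no H
  Total hydrogens = 10.
Molecular formula: C12H10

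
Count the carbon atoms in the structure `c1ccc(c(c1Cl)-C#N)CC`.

9

The symbol for carbon appears 9 times in the SMILES. Lowercase c denotes aromatic carbon and counts toward C.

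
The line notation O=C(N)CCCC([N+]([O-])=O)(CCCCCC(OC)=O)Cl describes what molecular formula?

Heavy atoms from the SMILES: 12 C, 1 Cl, 2 N, 5 O.
Implicit hydrogens by atom environment:
  8 × C: 2 H each → 16
  4 × O: no H
  3 × C: no H
  1 × C: 3 H
  1 × Cl: no H
  1 × N: 2 H
  1 × N (charge +1): no H
  1 × O (charge -1): no H
  Total hydrogens = 21.
Molecular formula: C12H21ClN2O5

C12H21ClN2O5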